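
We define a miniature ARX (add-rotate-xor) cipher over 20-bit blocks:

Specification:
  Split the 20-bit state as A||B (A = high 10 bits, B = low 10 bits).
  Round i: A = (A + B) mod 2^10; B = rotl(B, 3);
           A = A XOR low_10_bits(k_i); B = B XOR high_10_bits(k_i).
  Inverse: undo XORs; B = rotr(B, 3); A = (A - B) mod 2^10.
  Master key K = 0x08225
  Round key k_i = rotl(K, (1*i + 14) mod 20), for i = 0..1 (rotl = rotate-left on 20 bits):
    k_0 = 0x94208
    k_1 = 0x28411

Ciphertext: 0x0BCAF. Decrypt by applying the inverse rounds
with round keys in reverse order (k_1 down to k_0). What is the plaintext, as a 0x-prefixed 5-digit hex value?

0xA2CAA

s_0 = ciphertext = 0x0BCAF
s_1 = InvRound(s_0, k_1) = 0x4F701
s_2 = InvRound(s_1, k_0) = 0xA2CAA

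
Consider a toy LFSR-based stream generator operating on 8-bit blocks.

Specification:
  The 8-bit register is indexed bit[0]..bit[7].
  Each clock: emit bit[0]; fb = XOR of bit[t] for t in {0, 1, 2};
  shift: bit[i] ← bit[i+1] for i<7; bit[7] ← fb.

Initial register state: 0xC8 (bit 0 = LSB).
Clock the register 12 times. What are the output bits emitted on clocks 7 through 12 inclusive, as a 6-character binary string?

reg_0 = 0xC8
clock 1: out=0, reg = 0x64
clock 2: out=0, reg = 0xB2
clock 3: out=0, reg = 0xD9
clock 4: out=1, reg = 0xEC
clock 5: out=0, reg = 0xF6
clock 6: out=0, reg = 0x7B
clock 7: out=1, reg = 0x3D
clock 8: out=1, reg = 0x1E
clock 9: out=0, reg = 0x0F
clock 10: out=1, reg = 0x87
clock 11: out=1, reg = 0xC3
clock 12: out=1, reg = 0x61

110111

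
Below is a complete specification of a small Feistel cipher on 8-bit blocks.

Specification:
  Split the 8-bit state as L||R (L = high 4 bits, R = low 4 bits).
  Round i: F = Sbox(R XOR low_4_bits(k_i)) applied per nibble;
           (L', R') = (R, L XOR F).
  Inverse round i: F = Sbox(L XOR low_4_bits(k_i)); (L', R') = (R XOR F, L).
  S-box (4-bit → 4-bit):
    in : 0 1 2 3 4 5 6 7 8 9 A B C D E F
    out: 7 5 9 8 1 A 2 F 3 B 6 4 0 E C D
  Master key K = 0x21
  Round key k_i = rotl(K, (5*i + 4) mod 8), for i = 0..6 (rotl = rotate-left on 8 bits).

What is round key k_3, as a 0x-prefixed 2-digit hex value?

K = 0x21
k_0 = rotl(K, (5*0+4) mod 8) = rotl(K, 4) = 0x12
k_1 = rotl(K, (5*1+4) mod 8) = rotl(K, 1) = 0x42
k_2 = rotl(K, (5*2+4) mod 8) = rotl(K, 6) = 0x48
k_3 = rotl(K, (5*3+4) mod 8) = rotl(K, 3) = 0x09

0x09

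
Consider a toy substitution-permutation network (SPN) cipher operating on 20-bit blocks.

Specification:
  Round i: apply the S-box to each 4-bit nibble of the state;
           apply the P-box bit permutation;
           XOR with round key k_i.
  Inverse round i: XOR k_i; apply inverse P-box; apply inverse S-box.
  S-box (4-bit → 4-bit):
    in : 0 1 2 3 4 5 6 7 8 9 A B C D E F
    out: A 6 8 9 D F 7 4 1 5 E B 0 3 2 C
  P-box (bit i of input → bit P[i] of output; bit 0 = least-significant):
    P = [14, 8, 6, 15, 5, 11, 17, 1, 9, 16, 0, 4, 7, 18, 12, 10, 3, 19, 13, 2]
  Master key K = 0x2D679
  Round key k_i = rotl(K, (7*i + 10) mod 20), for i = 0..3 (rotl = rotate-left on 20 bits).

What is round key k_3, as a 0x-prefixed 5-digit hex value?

K = 0x2D679
k_0 = rotl(K, (7*0+10) mod 20) = rotl(K, 10) = 0x9E4B5
k_1 = rotl(K, (7*1+10) mod 20) = rotl(K, 17) = 0x25ACF
k_2 = rotl(K, (7*2+10) mod 20) = rotl(K, 4) = 0xD6792
k_3 = rotl(K, (7*3+10) mod 20) = rotl(K, 11) = 0x3C96B

0x3C96B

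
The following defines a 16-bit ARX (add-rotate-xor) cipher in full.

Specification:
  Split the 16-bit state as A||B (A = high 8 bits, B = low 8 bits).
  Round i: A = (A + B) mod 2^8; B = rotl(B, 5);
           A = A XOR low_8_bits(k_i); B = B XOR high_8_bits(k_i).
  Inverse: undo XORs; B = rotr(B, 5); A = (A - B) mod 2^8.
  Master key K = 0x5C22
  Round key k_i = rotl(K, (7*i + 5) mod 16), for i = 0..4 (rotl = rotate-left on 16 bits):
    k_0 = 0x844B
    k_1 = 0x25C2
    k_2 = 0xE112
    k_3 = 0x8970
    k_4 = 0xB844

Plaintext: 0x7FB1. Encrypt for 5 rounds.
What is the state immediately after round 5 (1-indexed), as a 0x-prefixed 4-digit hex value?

0x43B7

s_0 = plaintext = 0x7FB1
s_1 = Round(s_0, k_0) = 0x7BB2
s_2 = Round(s_1, k_1) = 0xEF73
s_3 = Round(s_2, k_2) = 0x708F
s_4 = Round(s_3, k_3) = 0x8F78
s_5 = Round(s_4, k_4) = 0x43B7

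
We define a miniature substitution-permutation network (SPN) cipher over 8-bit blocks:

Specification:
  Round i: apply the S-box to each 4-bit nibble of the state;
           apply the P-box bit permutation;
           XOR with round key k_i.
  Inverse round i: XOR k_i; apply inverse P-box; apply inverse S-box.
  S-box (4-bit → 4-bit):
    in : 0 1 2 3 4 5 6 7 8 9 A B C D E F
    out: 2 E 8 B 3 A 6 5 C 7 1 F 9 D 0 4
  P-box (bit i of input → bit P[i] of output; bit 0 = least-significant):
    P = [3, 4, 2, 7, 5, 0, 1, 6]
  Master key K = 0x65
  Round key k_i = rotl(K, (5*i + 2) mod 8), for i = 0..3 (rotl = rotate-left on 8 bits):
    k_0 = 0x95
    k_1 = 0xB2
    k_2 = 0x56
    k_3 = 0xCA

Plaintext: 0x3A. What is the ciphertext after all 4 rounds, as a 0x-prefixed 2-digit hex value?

s_0 = plaintext = 0x3A
s_1 = Round(s_0, k_0) = 0xFC
s_2 = Round(s_1, k_1) = 0x38
s_3 = Round(s_2, k_2) = 0xB3
s_4 = Round(s_3, k_3) = 0x31

0x31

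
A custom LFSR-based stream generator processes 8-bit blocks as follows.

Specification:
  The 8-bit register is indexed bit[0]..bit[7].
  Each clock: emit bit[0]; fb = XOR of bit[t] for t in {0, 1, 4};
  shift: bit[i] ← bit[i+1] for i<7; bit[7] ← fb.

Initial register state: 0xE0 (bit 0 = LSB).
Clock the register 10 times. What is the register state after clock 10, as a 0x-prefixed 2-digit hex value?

0x9F

reg_0 = 0xE0
clock 1: out=0, reg = 0x70
clock 2: out=0, reg = 0xB8
clock 3: out=0, reg = 0xDC
clock 4: out=0, reg = 0xEE
clock 5: out=0, reg = 0xF7
clock 6: out=1, reg = 0xFB
clock 7: out=1, reg = 0xFD
clock 8: out=1, reg = 0x7E
clock 9: out=0, reg = 0x3F
clock 10: out=1, reg = 0x9F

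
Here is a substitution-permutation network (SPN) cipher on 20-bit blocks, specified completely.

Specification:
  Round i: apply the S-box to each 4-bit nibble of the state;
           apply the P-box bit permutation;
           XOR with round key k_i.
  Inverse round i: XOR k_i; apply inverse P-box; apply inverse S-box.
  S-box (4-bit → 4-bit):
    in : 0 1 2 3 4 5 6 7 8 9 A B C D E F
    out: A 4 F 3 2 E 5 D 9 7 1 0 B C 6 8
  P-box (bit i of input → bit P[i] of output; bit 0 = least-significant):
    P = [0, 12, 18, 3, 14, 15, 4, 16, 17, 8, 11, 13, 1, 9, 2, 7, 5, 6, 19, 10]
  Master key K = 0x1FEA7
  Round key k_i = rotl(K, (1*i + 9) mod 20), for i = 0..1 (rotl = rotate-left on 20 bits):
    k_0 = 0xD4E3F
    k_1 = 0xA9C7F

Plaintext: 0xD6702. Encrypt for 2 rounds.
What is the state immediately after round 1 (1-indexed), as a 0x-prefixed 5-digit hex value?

0x2F230

s_0 = plaintext = 0xD6702
s_1 = Round(s_0, k_0) = 0x2F230
s_2 = Round(s_1, k_1) = 0x06197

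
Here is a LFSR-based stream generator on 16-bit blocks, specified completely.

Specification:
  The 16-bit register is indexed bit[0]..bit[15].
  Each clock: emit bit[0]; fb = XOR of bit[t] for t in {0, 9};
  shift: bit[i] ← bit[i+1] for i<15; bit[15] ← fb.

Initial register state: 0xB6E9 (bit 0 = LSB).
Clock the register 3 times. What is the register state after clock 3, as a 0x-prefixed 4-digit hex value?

reg_0 = 0xB6E9
clock 1: out=1, reg = 0x5B74
clock 2: out=0, reg = 0xADBA
clock 3: out=0, reg = 0x56DD

0x56DD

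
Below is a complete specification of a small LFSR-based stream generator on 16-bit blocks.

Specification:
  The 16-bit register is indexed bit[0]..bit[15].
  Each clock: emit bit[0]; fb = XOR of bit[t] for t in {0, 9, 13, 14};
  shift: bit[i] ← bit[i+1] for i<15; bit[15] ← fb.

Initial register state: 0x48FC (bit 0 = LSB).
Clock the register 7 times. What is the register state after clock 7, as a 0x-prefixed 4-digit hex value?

reg_0 = 0x48FC
clock 1: out=0, reg = 0xA47E
clock 2: out=0, reg = 0xD23F
clock 3: out=1, reg = 0xE91F
clock 4: out=1, reg = 0xF48F
clock 5: out=1, reg = 0xFA47
clock 6: out=1, reg = 0x7D23
clock 7: out=1, reg = 0xBE91

0xBE91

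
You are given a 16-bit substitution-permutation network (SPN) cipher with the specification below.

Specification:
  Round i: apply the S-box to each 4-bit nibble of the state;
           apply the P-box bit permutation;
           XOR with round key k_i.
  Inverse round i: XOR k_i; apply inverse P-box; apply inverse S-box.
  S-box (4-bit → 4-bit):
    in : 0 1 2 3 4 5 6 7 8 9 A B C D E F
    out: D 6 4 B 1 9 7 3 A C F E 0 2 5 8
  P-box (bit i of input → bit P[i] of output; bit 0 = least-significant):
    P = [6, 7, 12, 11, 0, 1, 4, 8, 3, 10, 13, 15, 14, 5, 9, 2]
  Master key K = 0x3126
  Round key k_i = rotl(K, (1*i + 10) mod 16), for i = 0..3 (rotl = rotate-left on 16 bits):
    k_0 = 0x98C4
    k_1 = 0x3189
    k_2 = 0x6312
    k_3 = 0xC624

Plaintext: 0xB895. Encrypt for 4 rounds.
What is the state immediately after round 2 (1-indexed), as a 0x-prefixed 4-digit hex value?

0x2EF3

s_0 = plaintext = 0xB895
s_1 = Round(s_0, k_0) = 0x17B0
s_2 = Round(s_1, k_1) = 0x2EF3
s_3 = Round(s_2, k_2) = 0x48DA
s_4 = Round(s_3, k_3) = 0x1AE6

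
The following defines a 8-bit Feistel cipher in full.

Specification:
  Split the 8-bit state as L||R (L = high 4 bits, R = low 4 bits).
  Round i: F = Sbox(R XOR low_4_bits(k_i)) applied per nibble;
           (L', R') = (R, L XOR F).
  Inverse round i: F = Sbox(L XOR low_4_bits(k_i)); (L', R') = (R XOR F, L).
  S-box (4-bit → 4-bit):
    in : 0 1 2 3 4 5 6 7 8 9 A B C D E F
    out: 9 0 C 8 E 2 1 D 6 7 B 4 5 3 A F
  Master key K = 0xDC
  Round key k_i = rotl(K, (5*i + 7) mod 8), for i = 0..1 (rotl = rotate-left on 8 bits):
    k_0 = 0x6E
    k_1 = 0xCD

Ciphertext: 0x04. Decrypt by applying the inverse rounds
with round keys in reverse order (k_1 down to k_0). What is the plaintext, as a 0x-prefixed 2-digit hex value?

0x77

s_0 = ciphertext = 0x04
s_1 = InvRound(s_0, k_1) = 0x70
s_2 = InvRound(s_1, k_0) = 0x77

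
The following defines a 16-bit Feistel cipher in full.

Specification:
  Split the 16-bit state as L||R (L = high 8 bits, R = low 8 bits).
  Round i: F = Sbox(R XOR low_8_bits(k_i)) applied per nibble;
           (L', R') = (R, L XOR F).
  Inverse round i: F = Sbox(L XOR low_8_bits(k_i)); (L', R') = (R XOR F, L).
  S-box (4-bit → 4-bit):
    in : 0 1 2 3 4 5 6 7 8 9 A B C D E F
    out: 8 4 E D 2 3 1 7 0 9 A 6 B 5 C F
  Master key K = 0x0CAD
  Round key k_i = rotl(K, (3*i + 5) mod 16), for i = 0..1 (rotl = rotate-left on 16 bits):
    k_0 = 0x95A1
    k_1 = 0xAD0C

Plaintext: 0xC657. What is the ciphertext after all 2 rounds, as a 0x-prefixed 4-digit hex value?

0x3781

s_0 = plaintext = 0xC657
s_1 = Round(s_0, k_0) = 0x5737
s_2 = Round(s_1, k_1) = 0x3781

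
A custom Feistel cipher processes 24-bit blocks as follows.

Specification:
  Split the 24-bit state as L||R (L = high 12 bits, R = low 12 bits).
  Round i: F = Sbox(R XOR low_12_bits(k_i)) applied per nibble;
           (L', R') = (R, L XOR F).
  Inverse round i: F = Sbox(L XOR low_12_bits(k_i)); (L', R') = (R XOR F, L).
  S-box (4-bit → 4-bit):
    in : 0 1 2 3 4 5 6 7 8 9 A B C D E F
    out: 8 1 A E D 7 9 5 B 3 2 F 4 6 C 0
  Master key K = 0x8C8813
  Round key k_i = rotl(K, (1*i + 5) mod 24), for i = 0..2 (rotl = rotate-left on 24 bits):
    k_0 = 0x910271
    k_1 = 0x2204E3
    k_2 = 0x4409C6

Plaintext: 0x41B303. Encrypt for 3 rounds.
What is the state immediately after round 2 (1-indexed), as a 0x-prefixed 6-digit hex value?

0x541229

s_0 = plaintext = 0x41B303
s_1 = Round(s_0, k_0) = 0x303541
s_2 = Round(s_1, k_1) = 0x541229
s_3 = Round(s_2, k_2) = 0x229A81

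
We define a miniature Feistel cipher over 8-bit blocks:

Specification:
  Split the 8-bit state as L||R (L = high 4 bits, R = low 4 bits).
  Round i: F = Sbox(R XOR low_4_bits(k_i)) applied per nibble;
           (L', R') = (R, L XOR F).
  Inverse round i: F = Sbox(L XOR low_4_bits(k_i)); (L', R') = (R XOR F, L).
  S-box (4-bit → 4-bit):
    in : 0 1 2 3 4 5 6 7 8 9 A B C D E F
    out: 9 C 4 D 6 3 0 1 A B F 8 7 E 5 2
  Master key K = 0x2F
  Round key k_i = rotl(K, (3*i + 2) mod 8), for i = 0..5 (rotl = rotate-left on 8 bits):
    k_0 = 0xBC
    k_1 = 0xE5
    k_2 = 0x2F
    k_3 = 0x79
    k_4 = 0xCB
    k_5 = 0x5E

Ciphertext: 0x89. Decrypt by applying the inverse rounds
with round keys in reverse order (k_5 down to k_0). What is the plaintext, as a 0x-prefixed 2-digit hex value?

s_0 = ciphertext = 0x89
s_1 = InvRound(s_0, k_5) = 0x98
s_2 = InvRound(s_1, k_4) = 0xC9
s_3 = InvRound(s_2, k_3) = 0xAC
s_4 = InvRound(s_3, k_2) = 0xFA
s_5 = InvRound(s_4, k_1) = 0x5F
s_6 = InvRound(s_5, k_0) = 0x45

0x45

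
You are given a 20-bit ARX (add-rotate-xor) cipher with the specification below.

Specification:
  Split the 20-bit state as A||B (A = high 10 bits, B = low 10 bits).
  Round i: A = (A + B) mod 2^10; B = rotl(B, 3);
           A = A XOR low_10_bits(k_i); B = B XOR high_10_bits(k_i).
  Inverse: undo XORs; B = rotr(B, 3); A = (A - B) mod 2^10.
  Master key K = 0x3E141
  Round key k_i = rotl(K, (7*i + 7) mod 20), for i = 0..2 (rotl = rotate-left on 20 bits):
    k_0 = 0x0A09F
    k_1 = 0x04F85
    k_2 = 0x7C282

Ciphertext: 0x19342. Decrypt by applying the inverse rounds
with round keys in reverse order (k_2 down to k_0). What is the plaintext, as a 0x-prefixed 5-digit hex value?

s_0 = ciphertext = 0x19342
s_1 = InvRound(s_0, k_2) = 0x64156
s_2 = InvRound(s_1, k_1) = 0xDB6A8
s_3 = InvRound(s_2, k_0) = 0xE8850

0xE8850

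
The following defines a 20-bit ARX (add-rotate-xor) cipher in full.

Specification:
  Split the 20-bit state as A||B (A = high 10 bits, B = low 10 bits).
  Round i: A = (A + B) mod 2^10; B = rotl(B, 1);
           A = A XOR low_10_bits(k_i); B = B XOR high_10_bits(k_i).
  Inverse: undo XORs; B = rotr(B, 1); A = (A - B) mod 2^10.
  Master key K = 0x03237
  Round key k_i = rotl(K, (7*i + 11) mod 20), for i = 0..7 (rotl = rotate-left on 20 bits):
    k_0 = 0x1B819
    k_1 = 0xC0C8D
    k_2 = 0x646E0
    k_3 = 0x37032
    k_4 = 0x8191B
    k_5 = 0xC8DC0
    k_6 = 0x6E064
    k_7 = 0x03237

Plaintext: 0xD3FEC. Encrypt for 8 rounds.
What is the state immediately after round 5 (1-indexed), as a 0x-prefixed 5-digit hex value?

0xACA9B

s_0 = plaintext = 0xD3FEC
s_1 = Round(s_0, k_0) = 0xC8BB7
s_2 = Round(s_1, k_1) = 0x9506C
s_3 = Round(s_2, k_2) = 0x08149
s_4 = Round(s_3, k_3) = 0x56E4E
s_5 = Round(s_4, k_4) = 0xACA9B
s_6 = Round(s_5, k_5) = 0x23614
s_7 = Round(s_6, k_6) = 0xB1591
s_8 = Round(s_7, k_7) = 0x9872E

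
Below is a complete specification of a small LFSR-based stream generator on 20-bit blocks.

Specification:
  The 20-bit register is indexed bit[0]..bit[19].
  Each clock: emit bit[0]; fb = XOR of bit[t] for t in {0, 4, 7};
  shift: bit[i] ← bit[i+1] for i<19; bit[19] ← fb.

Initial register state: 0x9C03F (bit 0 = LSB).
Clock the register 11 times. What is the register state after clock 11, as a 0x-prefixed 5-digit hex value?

0xF7938

reg_0 = 0x9C03F
clock 1: out=1, reg = 0x4E01F
clock 2: out=1, reg = 0x2700F
clock 3: out=1, reg = 0x93807
clock 4: out=1, reg = 0xC9C03
clock 5: out=1, reg = 0xE4E01
clock 6: out=1, reg = 0xF2700
clock 7: out=0, reg = 0x79380
clock 8: out=0, reg = 0xBC9C0
clock 9: out=0, reg = 0xDE4E0
clock 10: out=0, reg = 0xEF270
clock 11: out=0, reg = 0xF7938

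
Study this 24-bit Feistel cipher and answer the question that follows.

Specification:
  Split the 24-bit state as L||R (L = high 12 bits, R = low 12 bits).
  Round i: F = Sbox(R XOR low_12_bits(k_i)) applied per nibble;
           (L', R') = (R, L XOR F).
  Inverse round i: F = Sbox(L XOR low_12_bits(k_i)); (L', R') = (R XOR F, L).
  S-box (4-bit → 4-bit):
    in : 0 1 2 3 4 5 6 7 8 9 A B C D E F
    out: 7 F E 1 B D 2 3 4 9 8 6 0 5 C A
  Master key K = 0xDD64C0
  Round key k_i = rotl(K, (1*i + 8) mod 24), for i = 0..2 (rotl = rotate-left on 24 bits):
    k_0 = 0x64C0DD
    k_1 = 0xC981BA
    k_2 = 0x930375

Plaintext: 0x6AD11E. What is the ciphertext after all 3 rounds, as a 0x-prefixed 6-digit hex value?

s_0 = plaintext = 0x6AD11E
s_1 = Round(s_0, k_0) = 0x11E9AC
s_2 = Round(s_1, k_1) = 0x9AC5EC
s_3 = Round(s_2, k_2) = 0x5ECB35

0x5ECB35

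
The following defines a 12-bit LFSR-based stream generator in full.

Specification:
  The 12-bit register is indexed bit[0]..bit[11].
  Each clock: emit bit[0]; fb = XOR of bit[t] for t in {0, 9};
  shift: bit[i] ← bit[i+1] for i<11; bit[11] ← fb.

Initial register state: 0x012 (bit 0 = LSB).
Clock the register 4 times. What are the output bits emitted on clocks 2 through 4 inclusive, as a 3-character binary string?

reg_0 = 0x012
clock 1: out=0, reg = 0x009
clock 2: out=1, reg = 0x804
clock 3: out=0, reg = 0x402
clock 4: out=0, reg = 0x201

100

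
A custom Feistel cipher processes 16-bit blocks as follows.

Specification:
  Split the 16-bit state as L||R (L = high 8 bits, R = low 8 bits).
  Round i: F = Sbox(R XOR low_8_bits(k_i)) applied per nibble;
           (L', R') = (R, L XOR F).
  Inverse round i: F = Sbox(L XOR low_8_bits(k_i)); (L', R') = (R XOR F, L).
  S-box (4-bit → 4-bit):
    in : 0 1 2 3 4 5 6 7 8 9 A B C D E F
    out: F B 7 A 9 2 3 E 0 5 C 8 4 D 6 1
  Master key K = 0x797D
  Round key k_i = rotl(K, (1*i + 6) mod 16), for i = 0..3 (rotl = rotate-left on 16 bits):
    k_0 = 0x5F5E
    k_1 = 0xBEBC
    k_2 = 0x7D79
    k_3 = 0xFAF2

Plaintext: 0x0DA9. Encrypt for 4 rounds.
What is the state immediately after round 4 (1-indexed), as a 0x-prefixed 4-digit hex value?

0xA844

s_0 = plaintext = 0x0DA9
s_1 = Round(s_0, k_0) = 0xA913
s_2 = Round(s_1, k_1) = 0x1368
s_3 = Round(s_2, k_2) = 0x68A8
s_4 = Round(s_3, k_3) = 0xA844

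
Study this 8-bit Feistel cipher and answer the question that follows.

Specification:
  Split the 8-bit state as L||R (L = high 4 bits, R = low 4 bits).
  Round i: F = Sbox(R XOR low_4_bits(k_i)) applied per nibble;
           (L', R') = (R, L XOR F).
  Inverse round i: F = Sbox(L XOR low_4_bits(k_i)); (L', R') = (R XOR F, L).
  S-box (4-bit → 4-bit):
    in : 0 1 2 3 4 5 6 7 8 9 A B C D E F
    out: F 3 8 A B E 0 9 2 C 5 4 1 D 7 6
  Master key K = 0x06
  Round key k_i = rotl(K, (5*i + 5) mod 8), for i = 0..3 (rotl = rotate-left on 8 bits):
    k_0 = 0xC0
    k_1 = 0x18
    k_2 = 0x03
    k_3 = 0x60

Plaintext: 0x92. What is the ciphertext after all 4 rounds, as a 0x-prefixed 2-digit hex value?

s_0 = plaintext = 0x92
s_1 = Round(s_0, k_0) = 0x21
s_2 = Round(s_1, k_1) = 0x1E
s_3 = Round(s_2, k_2) = 0xEC
s_4 = Round(s_3, k_3) = 0xCF

0xCF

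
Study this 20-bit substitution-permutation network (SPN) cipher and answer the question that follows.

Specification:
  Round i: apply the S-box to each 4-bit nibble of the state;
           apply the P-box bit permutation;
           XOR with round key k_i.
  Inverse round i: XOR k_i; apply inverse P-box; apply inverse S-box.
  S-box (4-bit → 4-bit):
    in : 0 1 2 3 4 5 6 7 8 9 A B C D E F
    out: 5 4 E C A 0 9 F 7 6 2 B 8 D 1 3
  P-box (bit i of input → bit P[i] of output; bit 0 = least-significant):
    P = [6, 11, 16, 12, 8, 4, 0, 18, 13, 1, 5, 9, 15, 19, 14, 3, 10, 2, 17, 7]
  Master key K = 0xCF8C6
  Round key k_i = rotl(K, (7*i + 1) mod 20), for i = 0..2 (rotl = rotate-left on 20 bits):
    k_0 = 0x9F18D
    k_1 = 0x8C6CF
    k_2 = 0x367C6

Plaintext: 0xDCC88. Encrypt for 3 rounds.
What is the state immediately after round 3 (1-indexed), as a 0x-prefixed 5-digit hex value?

s_0 = plaintext = 0xDCC88
s_1 = Round(s_0, k_0) = 0xAFE54
s_2 = Round(s_1, k_1) = 0x07ECB
s_3 = Round(s_2, k_2) = 0xD9B8E

0xD9B8E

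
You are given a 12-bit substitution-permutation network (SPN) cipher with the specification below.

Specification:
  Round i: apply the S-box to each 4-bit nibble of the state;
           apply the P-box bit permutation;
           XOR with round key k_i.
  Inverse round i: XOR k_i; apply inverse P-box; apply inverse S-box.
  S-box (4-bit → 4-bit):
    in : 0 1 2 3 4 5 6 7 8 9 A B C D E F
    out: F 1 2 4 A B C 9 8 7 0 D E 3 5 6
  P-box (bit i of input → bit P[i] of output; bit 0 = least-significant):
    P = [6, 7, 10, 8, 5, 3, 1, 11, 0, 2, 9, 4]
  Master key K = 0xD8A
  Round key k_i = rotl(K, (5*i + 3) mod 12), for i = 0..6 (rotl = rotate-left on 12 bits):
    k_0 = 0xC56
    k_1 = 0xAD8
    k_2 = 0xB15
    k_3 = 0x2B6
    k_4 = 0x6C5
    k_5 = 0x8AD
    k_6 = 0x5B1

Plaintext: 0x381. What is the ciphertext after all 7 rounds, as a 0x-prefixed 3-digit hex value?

s_0 = plaintext = 0x381
s_1 = Round(s_0, k_0) = 0x616
s_2 = Round(s_1, k_1) = 0xDE8
s_3 = Round(s_2, k_2) = 0xA32
s_4 = Round(s_3, k_3) = 0x234
s_5 = Round(s_4, k_4) = 0x743
s_6 = Round(s_5, k_5) = 0x4B4
s_7 = Round(s_6, k_6) = 0xC07

0xC07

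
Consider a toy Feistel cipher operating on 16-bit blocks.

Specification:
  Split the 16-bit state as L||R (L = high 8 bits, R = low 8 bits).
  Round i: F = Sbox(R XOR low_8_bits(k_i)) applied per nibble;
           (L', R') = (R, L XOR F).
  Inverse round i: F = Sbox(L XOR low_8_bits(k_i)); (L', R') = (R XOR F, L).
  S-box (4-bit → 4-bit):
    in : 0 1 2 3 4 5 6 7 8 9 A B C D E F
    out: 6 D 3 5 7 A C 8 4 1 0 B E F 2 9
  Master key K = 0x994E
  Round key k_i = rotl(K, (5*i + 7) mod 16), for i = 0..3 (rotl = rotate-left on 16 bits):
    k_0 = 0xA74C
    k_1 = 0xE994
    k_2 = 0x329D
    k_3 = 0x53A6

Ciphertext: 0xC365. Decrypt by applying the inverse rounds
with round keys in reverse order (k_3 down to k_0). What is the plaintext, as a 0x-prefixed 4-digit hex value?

0xD7C8

s_0 = ciphertext = 0xC365
s_1 = InvRound(s_0, k_3) = 0xAFC3
s_2 = InvRound(s_1, k_2) = 0x90AF
s_3 = InvRound(s_2, k_1) = 0xC890
s_4 = InvRound(s_3, k_0) = 0xD7C8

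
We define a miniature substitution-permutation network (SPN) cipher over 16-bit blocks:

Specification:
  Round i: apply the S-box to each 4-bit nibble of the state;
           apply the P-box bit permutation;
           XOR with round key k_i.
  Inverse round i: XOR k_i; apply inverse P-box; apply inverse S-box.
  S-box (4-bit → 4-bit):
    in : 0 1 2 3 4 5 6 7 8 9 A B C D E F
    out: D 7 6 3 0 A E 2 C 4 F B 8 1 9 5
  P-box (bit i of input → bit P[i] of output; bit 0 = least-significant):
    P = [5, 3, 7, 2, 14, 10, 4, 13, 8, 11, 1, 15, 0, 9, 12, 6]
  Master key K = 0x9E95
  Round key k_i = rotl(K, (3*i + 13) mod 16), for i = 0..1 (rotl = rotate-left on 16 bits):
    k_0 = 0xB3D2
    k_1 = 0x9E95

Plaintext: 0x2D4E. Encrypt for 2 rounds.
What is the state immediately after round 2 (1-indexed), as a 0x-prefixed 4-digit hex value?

s_0 = plaintext = 0x2D4E
s_1 = Round(s_0, k_0) = 0xA0F6
s_2 = Round(s_1, k_1) = 0x4D4A

0x4D4A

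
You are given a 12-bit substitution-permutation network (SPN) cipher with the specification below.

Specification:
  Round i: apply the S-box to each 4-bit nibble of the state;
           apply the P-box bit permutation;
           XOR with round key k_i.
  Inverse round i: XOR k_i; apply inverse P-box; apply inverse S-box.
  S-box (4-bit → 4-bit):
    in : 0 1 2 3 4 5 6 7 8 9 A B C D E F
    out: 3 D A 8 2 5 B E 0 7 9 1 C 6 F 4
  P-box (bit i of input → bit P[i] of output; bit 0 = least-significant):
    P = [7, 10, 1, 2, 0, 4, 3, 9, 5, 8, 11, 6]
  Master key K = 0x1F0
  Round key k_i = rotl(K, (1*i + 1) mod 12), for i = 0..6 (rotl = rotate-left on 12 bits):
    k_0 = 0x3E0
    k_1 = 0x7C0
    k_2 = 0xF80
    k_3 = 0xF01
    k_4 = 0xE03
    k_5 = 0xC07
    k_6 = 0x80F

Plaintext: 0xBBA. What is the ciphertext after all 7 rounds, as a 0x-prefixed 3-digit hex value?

0x982

s_0 = plaintext = 0xBBA
s_1 = Round(s_0, k_0) = 0x345
s_2 = Round(s_1, k_1) = 0x712
s_3 = Round(s_2, k_2) = 0x0CD
s_4 = Round(s_3, k_3) = 0x82B
s_5 = Round(s_4, k_4) = 0xC93
s_6 = Round(s_5, k_5) = 0x45A
s_7 = Round(s_6, k_6) = 0x982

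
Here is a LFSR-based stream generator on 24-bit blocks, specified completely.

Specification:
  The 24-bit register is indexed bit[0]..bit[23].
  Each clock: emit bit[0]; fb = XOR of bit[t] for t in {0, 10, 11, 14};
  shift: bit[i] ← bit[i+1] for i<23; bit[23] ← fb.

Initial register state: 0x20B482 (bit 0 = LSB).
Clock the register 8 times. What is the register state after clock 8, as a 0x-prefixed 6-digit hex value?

reg_0 = 0x20B482
clock 1: out=0, reg = 0x905A41
clock 2: out=1, reg = 0xC82D20
clock 3: out=0, reg = 0x641690
clock 4: out=0, reg = 0xB20B48
clock 5: out=0, reg = 0xD905A4
clock 6: out=0, reg = 0xEC82D2
clock 7: out=0, reg = 0x764169
clock 8: out=1, reg = 0x3B20B4

0x3B20B4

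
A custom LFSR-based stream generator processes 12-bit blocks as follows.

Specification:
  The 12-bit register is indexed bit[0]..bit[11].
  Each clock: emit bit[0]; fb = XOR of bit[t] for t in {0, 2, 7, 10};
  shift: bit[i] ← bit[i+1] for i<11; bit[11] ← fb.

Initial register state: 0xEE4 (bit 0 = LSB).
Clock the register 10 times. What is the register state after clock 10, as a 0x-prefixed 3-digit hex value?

reg_0 = 0xEE4
clock 1: out=0, reg = 0xF72
clock 2: out=0, reg = 0xFB9
clock 3: out=1, reg = 0xFDC
clock 4: out=0, reg = 0xFEE
clock 5: out=0, reg = 0xFF7
clock 6: out=1, reg = 0x7FB
clock 7: out=1, reg = 0xBFD
clock 8: out=1, reg = 0xDFE
clock 9: out=0, reg = 0xEFF
clock 10: out=1, reg = 0x77F

0x77F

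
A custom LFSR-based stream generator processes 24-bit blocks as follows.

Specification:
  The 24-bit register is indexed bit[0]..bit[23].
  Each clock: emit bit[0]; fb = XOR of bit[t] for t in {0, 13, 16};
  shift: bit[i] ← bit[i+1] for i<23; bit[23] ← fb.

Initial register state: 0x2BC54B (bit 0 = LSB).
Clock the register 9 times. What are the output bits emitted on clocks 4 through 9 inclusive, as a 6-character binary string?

reg_0 = 0x2BC54B
clock 1: out=1, reg = 0x15E2A5
clock 2: out=1, reg = 0x8AF152
clock 3: out=0, reg = 0xC578A9
clock 4: out=1, reg = 0xE2BC54
clock 5: out=0, reg = 0xF15E2A
clock 6: out=0, reg = 0xF8AF15
clock 7: out=1, reg = 0x7C578A
clock 8: out=0, reg = 0x3E2BC5
clock 9: out=1, reg = 0x1F15E2

100101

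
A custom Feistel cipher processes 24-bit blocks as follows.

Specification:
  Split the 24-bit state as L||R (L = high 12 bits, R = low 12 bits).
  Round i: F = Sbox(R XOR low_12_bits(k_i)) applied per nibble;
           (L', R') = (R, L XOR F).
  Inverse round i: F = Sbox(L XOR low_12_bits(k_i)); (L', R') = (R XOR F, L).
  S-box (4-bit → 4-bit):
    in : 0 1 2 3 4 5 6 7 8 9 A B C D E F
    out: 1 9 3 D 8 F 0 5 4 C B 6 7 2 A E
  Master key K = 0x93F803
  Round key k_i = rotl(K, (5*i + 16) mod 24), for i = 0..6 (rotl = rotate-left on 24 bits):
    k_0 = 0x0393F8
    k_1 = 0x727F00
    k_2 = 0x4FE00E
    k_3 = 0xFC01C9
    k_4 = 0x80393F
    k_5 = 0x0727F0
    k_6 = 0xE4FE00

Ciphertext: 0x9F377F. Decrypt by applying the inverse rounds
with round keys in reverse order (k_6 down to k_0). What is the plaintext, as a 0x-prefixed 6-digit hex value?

s_0 = ciphertext = 0x9F377F
s_1 = InvRound(s_0, k_6) = 0x2929F3
s_2 = InvRound(s_1, k_5) = 0x6F0292
s_3 = InvRound(s_2, k_4) = 0xCEC6F0
s_4 = InvRound(s_3, k_3) = 0x4CFCEC
s_5 = InvRound(s_4, k_2) = 0x4954CF
s_6 = InvRound(s_5, k_1) = 0x200495
s_7 = InvRound(s_6, k_0) = 0xD71200

0xD71200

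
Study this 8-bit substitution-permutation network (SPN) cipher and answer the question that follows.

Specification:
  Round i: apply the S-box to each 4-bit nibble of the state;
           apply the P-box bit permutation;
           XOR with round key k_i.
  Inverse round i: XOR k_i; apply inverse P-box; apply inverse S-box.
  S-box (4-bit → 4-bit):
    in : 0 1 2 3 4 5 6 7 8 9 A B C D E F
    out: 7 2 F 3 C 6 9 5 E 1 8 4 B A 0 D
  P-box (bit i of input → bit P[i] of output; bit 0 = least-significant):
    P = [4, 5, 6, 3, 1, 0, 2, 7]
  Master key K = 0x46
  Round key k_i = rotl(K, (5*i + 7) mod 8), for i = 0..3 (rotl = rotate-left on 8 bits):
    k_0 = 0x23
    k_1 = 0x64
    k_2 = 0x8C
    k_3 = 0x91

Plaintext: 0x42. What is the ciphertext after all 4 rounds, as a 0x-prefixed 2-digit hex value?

s_0 = plaintext = 0x42
s_1 = Round(s_0, k_0) = 0xDF
s_2 = Round(s_1, k_1) = 0xBD
s_3 = Round(s_2, k_2) = 0xA0
s_4 = Round(s_3, k_3) = 0x61

0x61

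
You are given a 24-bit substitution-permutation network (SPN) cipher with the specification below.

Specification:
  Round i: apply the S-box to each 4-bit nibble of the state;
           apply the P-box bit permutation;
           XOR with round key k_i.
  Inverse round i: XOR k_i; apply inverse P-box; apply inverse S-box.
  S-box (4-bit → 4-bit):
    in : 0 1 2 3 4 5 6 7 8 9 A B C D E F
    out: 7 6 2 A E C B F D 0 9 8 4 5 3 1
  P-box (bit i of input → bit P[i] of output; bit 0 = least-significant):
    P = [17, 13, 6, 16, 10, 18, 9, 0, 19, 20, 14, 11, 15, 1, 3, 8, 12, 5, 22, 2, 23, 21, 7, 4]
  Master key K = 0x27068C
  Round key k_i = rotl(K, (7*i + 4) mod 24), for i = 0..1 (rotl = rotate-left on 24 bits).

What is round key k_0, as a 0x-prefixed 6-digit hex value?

0x7068C2

K = 0x27068C
k_0 = rotl(K, (7*0+4) mod 24) = rotl(K, 4) = 0x7068C2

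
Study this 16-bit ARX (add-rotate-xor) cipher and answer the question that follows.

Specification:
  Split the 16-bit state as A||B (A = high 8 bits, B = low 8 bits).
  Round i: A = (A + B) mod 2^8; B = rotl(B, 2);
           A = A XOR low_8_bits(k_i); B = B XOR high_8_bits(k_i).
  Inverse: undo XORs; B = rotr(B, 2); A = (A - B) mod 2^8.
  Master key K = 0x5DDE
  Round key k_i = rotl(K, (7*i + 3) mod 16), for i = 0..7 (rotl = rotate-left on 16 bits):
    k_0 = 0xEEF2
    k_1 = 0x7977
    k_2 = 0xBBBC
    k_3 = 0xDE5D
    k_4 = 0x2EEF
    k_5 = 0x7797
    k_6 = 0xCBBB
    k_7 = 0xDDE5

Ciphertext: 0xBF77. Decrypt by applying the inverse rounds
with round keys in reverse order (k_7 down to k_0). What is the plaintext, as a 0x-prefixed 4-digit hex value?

s_0 = ciphertext = 0xBF77
s_1 = InvRound(s_0, k_7) = 0xB0AA
s_2 = InvRound(s_1, k_6) = 0xB358
s_3 = InvRound(s_2, k_5) = 0x59CB
s_4 = InvRound(s_3, k_4) = 0x3D79
s_5 = InvRound(s_4, k_3) = 0x77E9
s_6 = InvRound(s_5, k_2) = 0x3794
s_7 = InvRound(s_6, k_1) = 0xC57B
s_8 = InvRound(s_7, k_0) = 0xD265

0xD265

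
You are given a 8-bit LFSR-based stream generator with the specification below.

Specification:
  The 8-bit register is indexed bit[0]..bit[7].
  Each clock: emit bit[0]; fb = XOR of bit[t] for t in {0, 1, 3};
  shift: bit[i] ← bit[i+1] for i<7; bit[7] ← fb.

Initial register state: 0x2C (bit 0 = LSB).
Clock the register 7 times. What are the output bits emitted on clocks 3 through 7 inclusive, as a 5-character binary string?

11010

reg_0 = 0x2C
clock 1: out=0, reg = 0x96
clock 2: out=0, reg = 0xCB
clock 3: out=1, reg = 0xE5
clock 4: out=1, reg = 0xF2
clock 5: out=0, reg = 0xF9
clock 6: out=1, reg = 0x7C
clock 7: out=0, reg = 0xBE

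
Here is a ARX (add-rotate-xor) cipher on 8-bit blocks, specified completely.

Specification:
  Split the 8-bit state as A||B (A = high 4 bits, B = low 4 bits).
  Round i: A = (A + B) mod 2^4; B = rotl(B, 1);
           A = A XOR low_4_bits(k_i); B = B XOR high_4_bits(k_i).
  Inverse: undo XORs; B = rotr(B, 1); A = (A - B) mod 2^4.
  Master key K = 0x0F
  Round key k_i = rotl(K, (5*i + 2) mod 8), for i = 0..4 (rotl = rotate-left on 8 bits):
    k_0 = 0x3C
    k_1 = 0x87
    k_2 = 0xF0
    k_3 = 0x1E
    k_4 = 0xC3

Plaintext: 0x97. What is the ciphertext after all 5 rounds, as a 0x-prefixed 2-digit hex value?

0x58

s_0 = plaintext = 0x97
s_1 = Round(s_0, k_0) = 0xCD
s_2 = Round(s_1, k_1) = 0xE3
s_3 = Round(s_2, k_2) = 0x19
s_4 = Round(s_3, k_3) = 0x42
s_5 = Round(s_4, k_4) = 0x58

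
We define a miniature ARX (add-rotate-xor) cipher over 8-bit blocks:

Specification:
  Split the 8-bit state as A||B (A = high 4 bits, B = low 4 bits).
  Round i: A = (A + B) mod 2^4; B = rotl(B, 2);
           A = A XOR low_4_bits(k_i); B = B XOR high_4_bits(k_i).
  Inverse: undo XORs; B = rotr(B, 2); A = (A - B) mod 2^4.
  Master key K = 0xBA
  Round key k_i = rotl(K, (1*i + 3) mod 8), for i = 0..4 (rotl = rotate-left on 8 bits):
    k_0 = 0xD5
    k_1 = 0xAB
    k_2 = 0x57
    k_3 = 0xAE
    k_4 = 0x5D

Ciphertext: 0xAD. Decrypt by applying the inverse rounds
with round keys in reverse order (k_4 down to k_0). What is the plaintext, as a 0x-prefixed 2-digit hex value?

s_0 = ciphertext = 0xAD
s_1 = InvRound(s_0, k_4) = 0x52
s_2 = InvRound(s_1, k_3) = 0x92
s_3 = InvRound(s_2, k_2) = 0x1D
s_4 = InvRound(s_3, k_1) = 0xDD
s_5 = InvRound(s_4, k_0) = 0x80

0x80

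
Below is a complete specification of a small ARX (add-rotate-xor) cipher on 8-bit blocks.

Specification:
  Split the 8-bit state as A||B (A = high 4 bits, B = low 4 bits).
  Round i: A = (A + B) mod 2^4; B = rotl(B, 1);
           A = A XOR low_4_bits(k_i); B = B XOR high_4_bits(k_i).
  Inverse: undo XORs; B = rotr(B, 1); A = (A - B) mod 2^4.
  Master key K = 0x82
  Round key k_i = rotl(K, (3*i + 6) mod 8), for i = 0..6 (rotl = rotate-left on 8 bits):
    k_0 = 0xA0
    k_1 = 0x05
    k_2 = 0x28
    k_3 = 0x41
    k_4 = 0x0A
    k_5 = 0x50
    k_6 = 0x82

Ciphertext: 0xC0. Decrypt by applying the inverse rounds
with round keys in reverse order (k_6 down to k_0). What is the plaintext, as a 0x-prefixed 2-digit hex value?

0x01

s_0 = ciphertext = 0xC0
s_1 = InvRound(s_0, k_6) = 0xA4
s_2 = InvRound(s_1, k_5) = 0x28
s_3 = InvRound(s_2, k_4) = 0x44
s_4 = InvRound(s_3, k_3) = 0x50
s_5 = InvRound(s_4, k_2) = 0xC1
s_6 = InvRound(s_5, k_1) = 0x18
s_7 = InvRound(s_6, k_0) = 0x01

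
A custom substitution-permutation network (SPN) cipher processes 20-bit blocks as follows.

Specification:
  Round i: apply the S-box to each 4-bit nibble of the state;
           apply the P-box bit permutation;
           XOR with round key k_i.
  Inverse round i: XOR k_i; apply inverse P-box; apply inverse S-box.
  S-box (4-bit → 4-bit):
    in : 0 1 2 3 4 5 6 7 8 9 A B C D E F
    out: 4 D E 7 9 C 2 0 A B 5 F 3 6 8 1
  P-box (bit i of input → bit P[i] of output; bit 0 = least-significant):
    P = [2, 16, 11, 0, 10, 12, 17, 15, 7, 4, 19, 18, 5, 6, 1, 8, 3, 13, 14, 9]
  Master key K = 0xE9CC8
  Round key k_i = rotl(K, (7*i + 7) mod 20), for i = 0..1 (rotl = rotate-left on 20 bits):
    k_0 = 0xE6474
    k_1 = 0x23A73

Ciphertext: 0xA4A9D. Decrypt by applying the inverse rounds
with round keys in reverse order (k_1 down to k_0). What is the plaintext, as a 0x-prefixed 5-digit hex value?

s_0 = ciphertext = 0xA4A9D
s_1 = InvRound(s_0, k_1) = 0x33A6F
s_2 = InvRound(s_1, k_0) = 0x102C2

0x102C2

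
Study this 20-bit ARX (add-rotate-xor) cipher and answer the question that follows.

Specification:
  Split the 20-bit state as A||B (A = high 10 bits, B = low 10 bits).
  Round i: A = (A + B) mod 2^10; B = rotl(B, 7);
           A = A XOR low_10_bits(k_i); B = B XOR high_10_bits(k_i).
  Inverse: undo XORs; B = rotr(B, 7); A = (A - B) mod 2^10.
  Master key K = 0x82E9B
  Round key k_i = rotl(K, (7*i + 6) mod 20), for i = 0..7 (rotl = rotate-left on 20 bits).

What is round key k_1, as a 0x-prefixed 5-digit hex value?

0x3705D

K = 0x82E9B
k_0 = rotl(K, (7*0+6) mod 20) = rotl(K, 6) = 0xBA6E0
k_1 = rotl(K, (7*1+6) mod 20) = rotl(K, 13) = 0x3705D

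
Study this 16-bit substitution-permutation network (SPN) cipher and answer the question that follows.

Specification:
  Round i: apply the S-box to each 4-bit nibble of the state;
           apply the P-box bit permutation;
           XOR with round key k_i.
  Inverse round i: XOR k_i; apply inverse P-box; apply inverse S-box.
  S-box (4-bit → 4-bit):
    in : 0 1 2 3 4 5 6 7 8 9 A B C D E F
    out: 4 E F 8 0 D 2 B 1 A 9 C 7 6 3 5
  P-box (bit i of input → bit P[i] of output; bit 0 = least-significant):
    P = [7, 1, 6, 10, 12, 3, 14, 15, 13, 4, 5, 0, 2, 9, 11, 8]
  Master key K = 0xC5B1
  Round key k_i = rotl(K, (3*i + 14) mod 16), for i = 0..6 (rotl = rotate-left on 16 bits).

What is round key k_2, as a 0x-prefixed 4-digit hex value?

0x5B1C

K = 0xC5B1
k_0 = rotl(K, (3*0+14) mod 16) = rotl(K, 14) = 0x716C
k_1 = rotl(K, (3*1+14) mod 16) = rotl(K, 1) = 0x8B63
k_2 = rotl(K, (3*2+14) mod 16) = rotl(K, 4) = 0x5B1C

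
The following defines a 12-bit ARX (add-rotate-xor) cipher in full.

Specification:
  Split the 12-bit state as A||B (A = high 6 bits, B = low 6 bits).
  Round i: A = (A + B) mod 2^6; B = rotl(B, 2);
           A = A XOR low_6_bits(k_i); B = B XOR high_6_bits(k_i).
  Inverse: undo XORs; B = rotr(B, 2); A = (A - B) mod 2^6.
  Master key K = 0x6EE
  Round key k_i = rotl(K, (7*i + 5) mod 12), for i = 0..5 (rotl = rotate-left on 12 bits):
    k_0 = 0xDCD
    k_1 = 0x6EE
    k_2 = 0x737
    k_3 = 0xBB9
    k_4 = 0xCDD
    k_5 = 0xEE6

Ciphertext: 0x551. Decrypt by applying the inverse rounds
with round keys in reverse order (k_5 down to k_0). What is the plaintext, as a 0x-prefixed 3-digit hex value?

0x182

s_0 = ciphertext = 0x551
s_1 = InvRound(s_0, k_5) = 0x26A
s_2 = InvRound(s_1, k_4) = 0xF96
s_3 = InvRound(s_2, k_3) = 0xE4E
s_4 = InvRound(s_3, k_2) = 0xAA4
s_5 = InvRound(s_4, k_1) = 0x17F
s_6 = InvRound(s_5, k_0) = 0x182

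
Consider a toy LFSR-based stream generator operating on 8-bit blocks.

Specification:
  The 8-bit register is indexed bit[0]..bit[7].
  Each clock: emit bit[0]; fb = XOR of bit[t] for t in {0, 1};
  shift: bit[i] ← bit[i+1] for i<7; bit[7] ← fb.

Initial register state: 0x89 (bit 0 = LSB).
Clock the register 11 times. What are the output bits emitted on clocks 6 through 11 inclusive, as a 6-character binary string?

001101

reg_0 = 0x89
clock 1: out=1, reg = 0xC4
clock 2: out=0, reg = 0x62
clock 3: out=0, reg = 0xB1
clock 4: out=1, reg = 0xD8
clock 5: out=0, reg = 0x6C
clock 6: out=0, reg = 0x36
clock 7: out=0, reg = 0x9B
clock 8: out=1, reg = 0x4D
clock 9: out=1, reg = 0xA6
clock 10: out=0, reg = 0xD3
clock 11: out=1, reg = 0x69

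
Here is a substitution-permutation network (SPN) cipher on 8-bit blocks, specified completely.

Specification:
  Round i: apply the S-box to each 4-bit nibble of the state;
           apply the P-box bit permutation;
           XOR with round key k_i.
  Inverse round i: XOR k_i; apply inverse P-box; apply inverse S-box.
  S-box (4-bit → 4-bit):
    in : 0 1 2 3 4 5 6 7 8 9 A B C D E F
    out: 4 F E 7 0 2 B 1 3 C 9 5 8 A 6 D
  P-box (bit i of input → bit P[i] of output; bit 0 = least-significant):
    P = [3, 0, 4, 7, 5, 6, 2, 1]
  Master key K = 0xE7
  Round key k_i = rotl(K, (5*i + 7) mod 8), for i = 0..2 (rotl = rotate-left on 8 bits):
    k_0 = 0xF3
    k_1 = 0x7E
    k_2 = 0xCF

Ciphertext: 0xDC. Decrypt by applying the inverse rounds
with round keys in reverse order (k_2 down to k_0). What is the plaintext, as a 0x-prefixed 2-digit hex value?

0xCA

s_0 = ciphertext = 0xDC
s_1 = InvRound(s_0, k_2) = 0xCE
s_2 = InvRound(s_1, k_1) = 0x79
s_3 = InvRound(s_2, k_0) = 0xCA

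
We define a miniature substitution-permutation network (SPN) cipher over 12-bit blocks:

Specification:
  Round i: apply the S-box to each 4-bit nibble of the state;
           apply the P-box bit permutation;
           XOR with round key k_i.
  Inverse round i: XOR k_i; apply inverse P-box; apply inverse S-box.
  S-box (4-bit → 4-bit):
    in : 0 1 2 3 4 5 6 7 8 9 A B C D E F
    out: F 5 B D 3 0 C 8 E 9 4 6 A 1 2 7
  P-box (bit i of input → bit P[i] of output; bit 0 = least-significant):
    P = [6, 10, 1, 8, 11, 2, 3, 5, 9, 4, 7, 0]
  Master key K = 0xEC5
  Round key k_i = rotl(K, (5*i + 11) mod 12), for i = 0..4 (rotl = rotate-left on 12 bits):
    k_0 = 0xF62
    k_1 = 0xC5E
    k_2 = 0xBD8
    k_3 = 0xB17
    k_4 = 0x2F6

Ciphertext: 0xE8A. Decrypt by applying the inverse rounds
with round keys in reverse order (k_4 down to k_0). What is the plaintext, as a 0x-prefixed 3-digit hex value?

0xF3A

s_0 = ciphertext = 0xE8A
s_1 = InvRound(s_0, k_4) = 0xE04
s_2 = InvRound(s_1, k_3) = 0xC58
s_3 = InvRound(s_2, k_2) = 0x15C
s_4 = InvRound(s_3, k_1) = 0x5D8
s_5 = InvRound(s_4, k_0) = 0xF3A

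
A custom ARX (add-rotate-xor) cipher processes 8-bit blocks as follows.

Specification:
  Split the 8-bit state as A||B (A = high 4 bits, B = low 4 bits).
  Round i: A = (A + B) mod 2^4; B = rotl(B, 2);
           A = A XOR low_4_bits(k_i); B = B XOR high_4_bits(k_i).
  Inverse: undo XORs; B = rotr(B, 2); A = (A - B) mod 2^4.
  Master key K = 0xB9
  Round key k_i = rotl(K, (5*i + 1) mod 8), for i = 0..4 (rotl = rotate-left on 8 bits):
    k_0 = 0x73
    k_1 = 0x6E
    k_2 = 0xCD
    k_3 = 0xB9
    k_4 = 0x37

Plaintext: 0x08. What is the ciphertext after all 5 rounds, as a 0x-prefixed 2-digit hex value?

0x7D

s_0 = plaintext = 0x08
s_1 = Round(s_0, k_0) = 0xB5
s_2 = Round(s_1, k_1) = 0xE3
s_3 = Round(s_2, k_2) = 0xC0
s_4 = Round(s_3, k_3) = 0x5B
s_5 = Round(s_4, k_4) = 0x7D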